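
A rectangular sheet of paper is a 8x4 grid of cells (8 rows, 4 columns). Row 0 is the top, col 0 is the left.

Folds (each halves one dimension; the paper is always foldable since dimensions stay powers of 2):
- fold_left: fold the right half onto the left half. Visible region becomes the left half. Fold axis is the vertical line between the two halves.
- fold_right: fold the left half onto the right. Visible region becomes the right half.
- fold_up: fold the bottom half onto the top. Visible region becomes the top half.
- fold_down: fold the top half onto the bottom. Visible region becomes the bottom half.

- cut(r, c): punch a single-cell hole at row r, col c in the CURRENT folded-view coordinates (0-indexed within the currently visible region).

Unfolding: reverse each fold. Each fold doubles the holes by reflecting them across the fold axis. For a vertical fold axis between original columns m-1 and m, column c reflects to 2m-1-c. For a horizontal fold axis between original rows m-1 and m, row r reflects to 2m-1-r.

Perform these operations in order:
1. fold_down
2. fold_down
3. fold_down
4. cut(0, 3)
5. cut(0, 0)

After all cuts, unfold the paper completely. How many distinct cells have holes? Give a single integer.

Answer: 16

Derivation:
Op 1 fold_down: fold axis h@4; visible region now rows[4,8) x cols[0,4) = 4x4
Op 2 fold_down: fold axis h@6; visible region now rows[6,8) x cols[0,4) = 2x4
Op 3 fold_down: fold axis h@7; visible region now rows[7,8) x cols[0,4) = 1x4
Op 4 cut(0, 3): punch at orig (7,3); cuts so far [(7, 3)]; region rows[7,8) x cols[0,4) = 1x4
Op 5 cut(0, 0): punch at orig (7,0); cuts so far [(7, 0), (7, 3)]; region rows[7,8) x cols[0,4) = 1x4
Unfold 1 (reflect across h@7): 4 holes -> [(6, 0), (6, 3), (7, 0), (7, 3)]
Unfold 2 (reflect across h@6): 8 holes -> [(4, 0), (4, 3), (5, 0), (5, 3), (6, 0), (6, 3), (7, 0), (7, 3)]
Unfold 3 (reflect across h@4): 16 holes -> [(0, 0), (0, 3), (1, 0), (1, 3), (2, 0), (2, 3), (3, 0), (3, 3), (4, 0), (4, 3), (5, 0), (5, 3), (6, 0), (6, 3), (7, 0), (7, 3)]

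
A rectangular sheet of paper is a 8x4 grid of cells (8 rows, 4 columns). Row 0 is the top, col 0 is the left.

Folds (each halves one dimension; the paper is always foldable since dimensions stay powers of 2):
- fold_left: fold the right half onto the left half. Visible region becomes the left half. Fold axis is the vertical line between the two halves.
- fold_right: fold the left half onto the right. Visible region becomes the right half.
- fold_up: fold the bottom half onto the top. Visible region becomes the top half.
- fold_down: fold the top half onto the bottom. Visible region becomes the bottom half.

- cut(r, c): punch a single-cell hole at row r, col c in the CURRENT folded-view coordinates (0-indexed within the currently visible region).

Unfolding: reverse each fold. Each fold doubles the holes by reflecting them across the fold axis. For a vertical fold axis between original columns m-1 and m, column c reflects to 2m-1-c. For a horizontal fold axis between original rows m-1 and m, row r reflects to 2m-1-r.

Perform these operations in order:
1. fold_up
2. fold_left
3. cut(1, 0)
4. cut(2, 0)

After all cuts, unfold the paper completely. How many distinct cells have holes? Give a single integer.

Answer: 8

Derivation:
Op 1 fold_up: fold axis h@4; visible region now rows[0,4) x cols[0,4) = 4x4
Op 2 fold_left: fold axis v@2; visible region now rows[0,4) x cols[0,2) = 4x2
Op 3 cut(1, 0): punch at orig (1,0); cuts so far [(1, 0)]; region rows[0,4) x cols[0,2) = 4x2
Op 4 cut(2, 0): punch at orig (2,0); cuts so far [(1, 0), (2, 0)]; region rows[0,4) x cols[0,2) = 4x2
Unfold 1 (reflect across v@2): 4 holes -> [(1, 0), (1, 3), (2, 0), (2, 3)]
Unfold 2 (reflect across h@4): 8 holes -> [(1, 0), (1, 3), (2, 0), (2, 3), (5, 0), (5, 3), (6, 0), (6, 3)]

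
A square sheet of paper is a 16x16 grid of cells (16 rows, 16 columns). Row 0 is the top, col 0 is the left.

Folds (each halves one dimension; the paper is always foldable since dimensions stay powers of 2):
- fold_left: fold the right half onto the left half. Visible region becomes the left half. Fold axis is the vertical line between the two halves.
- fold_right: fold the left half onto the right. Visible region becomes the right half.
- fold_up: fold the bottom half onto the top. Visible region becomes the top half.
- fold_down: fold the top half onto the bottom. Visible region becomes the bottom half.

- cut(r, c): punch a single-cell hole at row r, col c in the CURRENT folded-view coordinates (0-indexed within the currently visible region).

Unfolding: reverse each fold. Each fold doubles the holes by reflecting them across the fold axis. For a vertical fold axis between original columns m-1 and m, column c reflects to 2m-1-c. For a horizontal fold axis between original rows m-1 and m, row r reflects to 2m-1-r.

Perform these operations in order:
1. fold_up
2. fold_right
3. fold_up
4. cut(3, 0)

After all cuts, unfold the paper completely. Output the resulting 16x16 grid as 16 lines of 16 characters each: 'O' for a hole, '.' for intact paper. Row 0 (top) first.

Answer: ................
................
................
.......OO.......
.......OO.......
................
................
................
................
................
................
.......OO.......
.......OO.......
................
................
................

Derivation:
Op 1 fold_up: fold axis h@8; visible region now rows[0,8) x cols[0,16) = 8x16
Op 2 fold_right: fold axis v@8; visible region now rows[0,8) x cols[8,16) = 8x8
Op 3 fold_up: fold axis h@4; visible region now rows[0,4) x cols[8,16) = 4x8
Op 4 cut(3, 0): punch at orig (3,8); cuts so far [(3, 8)]; region rows[0,4) x cols[8,16) = 4x8
Unfold 1 (reflect across h@4): 2 holes -> [(3, 8), (4, 8)]
Unfold 2 (reflect across v@8): 4 holes -> [(3, 7), (3, 8), (4, 7), (4, 8)]
Unfold 3 (reflect across h@8): 8 holes -> [(3, 7), (3, 8), (4, 7), (4, 8), (11, 7), (11, 8), (12, 7), (12, 8)]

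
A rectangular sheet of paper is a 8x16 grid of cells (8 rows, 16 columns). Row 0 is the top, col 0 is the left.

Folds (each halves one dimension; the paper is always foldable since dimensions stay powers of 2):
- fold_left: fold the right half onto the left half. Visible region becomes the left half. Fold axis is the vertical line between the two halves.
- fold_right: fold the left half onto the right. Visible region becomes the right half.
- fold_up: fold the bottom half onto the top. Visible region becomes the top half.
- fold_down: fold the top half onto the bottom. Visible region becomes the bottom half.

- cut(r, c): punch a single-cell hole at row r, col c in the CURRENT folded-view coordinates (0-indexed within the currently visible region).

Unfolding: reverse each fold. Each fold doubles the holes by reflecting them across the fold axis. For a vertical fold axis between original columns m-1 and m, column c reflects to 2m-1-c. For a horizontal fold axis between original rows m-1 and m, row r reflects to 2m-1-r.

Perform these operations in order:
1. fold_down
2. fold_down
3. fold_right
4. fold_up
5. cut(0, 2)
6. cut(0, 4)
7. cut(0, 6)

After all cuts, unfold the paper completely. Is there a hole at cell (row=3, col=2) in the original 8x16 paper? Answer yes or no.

Op 1 fold_down: fold axis h@4; visible region now rows[4,8) x cols[0,16) = 4x16
Op 2 fold_down: fold axis h@6; visible region now rows[6,8) x cols[0,16) = 2x16
Op 3 fold_right: fold axis v@8; visible region now rows[6,8) x cols[8,16) = 2x8
Op 4 fold_up: fold axis h@7; visible region now rows[6,7) x cols[8,16) = 1x8
Op 5 cut(0, 2): punch at orig (6,10); cuts so far [(6, 10)]; region rows[6,7) x cols[8,16) = 1x8
Op 6 cut(0, 4): punch at orig (6,12); cuts so far [(6, 10), (6, 12)]; region rows[6,7) x cols[8,16) = 1x8
Op 7 cut(0, 6): punch at orig (6,14); cuts so far [(6, 10), (6, 12), (6, 14)]; region rows[6,7) x cols[8,16) = 1x8
Unfold 1 (reflect across h@7): 6 holes -> [(6, 10), (6, 12), (6, 14), (7, 10), (7, 12), (7, 14)]
Unfold 2 (reflect across v@8): 12 holes -> [(6, 1), (6, 3), (6, 5), (6, 10), (6, 12), (6, 14), (7, 1), (7, 3), (7, 5), (7, 10), (7, 12), (7, 14)]
Unfold 3 (reflect across h@6): 24 holes -> [(4, 1), (4, 3), (4, 5), (4, 10), (4, 12), (4, 14), (5, 1), (5, 3), (5, 5), (5, 10), (5, 12), (5, 14), (6, 1), (6, 3), (6, 5), (6, 10), (6, 12), (6, 14), (7, 1), (7, 3), (7, 5), (7, 10), (7, 12), (7, 14)]
Unfold 4 (reflect across h@4): 48 holes -> [(0, 1), (0, 3), (0, 5), (0, 10), (0, 12), (0, 14), (1, 1), (1, 3), (1, 5), (1, 10), (1, 12), (1, 14), (2, 1), (2, 3), (2, 5), (2, 10), (2, 12), (2, 14), (3, 1), (3, 3), (3, 5), (3, 10), (3, 12), (3, 14), (4, 1), (4, 3), (4, 5), (4, 10), (4, 12), (4, 14), (5, 1), (5, 3), (5, 5), (5, 10), (5, 12), (5, 14), (6, 1), (6, 3), (6, 5), (6, 10), (6, 12), (6, 14), (7, 1), (7, 3), (7, 5), (7, 10), (7, 12), (7, 14)]
Holes: [(0, 1), (0, 3), (0, 5), (0, 10), (0, 12), (0, 14), (1, 1), (1, 3), (1, 5), (1, 10), (1, 12), (1, 14), (2, 1), (2, 3), (2, 5), (2, 10), (2, 12), (2, 14), (3, 1), (3, 3), (3, 5), (3, 10), (3, 12), (3, 14), (4, 1), (4, 3), (4, 5), (4, 10), (4, 12), (4, 14), (5, 1), (5, 3), (5, 5), (5, 10), (5, 12), (5, 14), (6, 1), (6, 3), (6, 5), (6, 10), (6, 12), (6, 14), (7, 1), (7, 3), (7, 5), (7, 10), (7, 12), (7, 14)]

Answer: no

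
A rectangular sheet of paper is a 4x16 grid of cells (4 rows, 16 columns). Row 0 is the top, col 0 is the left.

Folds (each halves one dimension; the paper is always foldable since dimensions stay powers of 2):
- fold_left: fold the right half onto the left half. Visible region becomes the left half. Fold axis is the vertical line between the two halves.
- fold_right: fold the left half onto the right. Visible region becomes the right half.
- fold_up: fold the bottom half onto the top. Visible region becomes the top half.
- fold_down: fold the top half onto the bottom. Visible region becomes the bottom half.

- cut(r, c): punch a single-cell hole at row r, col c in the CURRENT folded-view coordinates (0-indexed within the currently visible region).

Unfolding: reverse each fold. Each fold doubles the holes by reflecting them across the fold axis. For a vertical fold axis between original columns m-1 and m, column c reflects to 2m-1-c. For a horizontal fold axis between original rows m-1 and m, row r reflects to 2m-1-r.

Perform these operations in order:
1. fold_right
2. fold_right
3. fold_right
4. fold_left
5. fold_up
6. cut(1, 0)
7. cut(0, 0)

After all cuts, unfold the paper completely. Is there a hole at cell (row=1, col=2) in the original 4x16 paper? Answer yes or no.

Op 1 fold_right: fold axis v@8; visible region now rows[0,4) x cols[8,16) = 4x8
Op 2 fold_right: fold axis v@12; visible region now rows[0,4) x cols[12,16) = 4x4
Op 3 fold_right: fold axis v@14; visible region now rows[0,4) x cols[14,16) = 4x2
Op 4 fold_left: fold axis v@15; visible region now rows[0,4) x cols[14,15) = 4x1
Op 5 fold_up: fold axis h@2; visible region now rows[0,2) x cols[14,15) = 2x1
Op 6 cut(1, 0): punch at orig (1,14); cuts so far [(1, 14)]; region rows[0,2) x cols[14,15) = 2x1
Op 7 cut(0, 0): punch at orig (0,14); cuts so far [(0, 14), (1, 14)]; region rows[0,2) x cols[14,15) = 2x1
Unfold 1 (reflect across h@2): 4 holes -> [(0, 14), (1, 14), (2, 14), (3, 14)]
Unfold 2 (reflect across v@15): 8 holes -> [(0, 14), (0, 15), (1, 14), (1, 15), (2, 14), (2, 15), (3, 14), (3, 15)]
Unfold 3 (reflect across v@14): 16 holes -> [(0, 12), (0, 13), (0, 14), (0, 15), (1, 12), (1, 13), (1, 14), (1, 15), (2, 12), (2, 13), (2, 14), (2, 15), (3, 12), (3, 13), (3, 14), (3, 15)]
Unfold 4 (reflect across v@12): 32 holes -> [(0, 8), (0, 9), (0, 10), (0, 11), (0, 12), (0, 13), (0, 14), (0, 15), (1, 8), (1, 9), (1, 10), (1, 11), (1, 12), (1, 13), (1, 14), (1, 15), (2, 8), (2, 9), (2, 10), (2, 11), (2, 12), (2, 13), (2, 14), (2, 15), (3, 8), (3, 9), (3, 10), (3, 11), (3, 12), (3, 13), (3, 14), (3, 15)]
Unfold 5 (reflect across v@8): 64 holes -> [(0, 0), (0, 1), (0, 2), (0, 3), (0, 4), (0, 5), (0, 6), (0, 7), (0, 8), (0, 9), (0, 10), (0, 11), (0, 12), (0, 13), (0, 14), (0, 15), (1, 0), (1, 1), (1, 2), (1, 3), (1, 4), (1, 5), (1, 6), (1, 7), (1, 8), (1, 9), (1, 10), (1, 11), (1, 12), (1, 13), (1, 14), (1, 15), (2, 0), (2, 1), (2, 2), (2, 3), (2, 4), (2, 5), (2, 6), (2, 7), (2, 8), (2, 9), (2, 10), (2, 11), (2, 12), (2, 13), (2, 14), (2, 15), (3, 0), (3, 1), (3, 2), (3, 3), (3, 4), (3, 5), (3, 6), (3, 7), (3, 8), (3, 9), (3, 10), (3, 11), (3, 12), (3, 13), (3, 14), (3, 15)]
Holes: [(0, 0), (0, 1), (0, 2), (0, 3), (0, 4), (0, 5), (0, 6), (0, 7), (0, 8), (0, 9), (0, 10), (0, 11), (0, 12), (0, 13), (0, 14), (0, 15), (1, 0), (1, 1), (1, 2), (1, 3), (1, 4), (1, 5), (1, 6), (1, 7), (1, 8), (1, 9), (1, 10), (1, 11), (1, 12), (1, 13), (1, 14), (1, 15), (2, 0), (2, 1), (2, 2), (2, 3), (2, 4), (2, 5), (2, 6), (2, 7), (2, 8), (2, 9), (2, 10), (2, 11), (2, 12), (2, 13), (2, 14), (2, 15), (3, 0), (3, 1), (3, 2), (3, 3), (3, 4), (3, 5), (3, 6), (3, 7), (3, 8), (3, 9), (3, 10), (3, 11), (3, 12), (3, 13), (3, 14), (3, 15)]

Answer: yes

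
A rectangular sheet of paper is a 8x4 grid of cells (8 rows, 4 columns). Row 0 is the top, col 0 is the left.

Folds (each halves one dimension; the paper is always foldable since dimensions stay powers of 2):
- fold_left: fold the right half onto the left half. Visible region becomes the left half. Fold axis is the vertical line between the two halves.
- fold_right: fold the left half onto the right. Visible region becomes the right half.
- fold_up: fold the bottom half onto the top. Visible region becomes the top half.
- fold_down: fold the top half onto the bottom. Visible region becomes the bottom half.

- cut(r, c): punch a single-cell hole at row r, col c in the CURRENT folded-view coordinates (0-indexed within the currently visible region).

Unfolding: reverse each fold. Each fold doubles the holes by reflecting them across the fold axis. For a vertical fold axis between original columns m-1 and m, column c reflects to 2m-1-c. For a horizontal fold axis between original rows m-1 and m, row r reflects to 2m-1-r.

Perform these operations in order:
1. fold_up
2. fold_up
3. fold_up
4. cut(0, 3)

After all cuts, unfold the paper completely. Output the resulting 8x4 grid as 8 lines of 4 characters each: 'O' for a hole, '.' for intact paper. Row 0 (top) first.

Op 1 fold_up: fold axis h@4; visible region now rows[0,4) x cols[0,4) = 4x4
Op 2 fold_up: fold axis h@2; visible region now rows[0,2) x cols[0,4) = 2x4
Op 3 fold_up: fold axis h@1; visible region now rows[0,1) x cols[0,4) = 1x4
Op 4 cut(0, 3): punch at orig (0,3); cuts so far [(0, 3)]; region rows[0,1) x cols[0,4) = 1x4
Unfold 1 (reflect across h@1): 2 holes -> [(0, 3), (1, 3)]
Unfold 2 (reflect across h@2): 4 holes -> [(0, 3), (1, 3), (2, 3), (3, 3)]
Unfold 3 (reflect across h@4): 8 holes -> [(0, 3), (1, 3), (2, 3), (3, 3), (4, 3), (5, 3), (6, 3), (7, 3)]

Answer: ...O
...O
...O
...O
...O
...O
...O
...O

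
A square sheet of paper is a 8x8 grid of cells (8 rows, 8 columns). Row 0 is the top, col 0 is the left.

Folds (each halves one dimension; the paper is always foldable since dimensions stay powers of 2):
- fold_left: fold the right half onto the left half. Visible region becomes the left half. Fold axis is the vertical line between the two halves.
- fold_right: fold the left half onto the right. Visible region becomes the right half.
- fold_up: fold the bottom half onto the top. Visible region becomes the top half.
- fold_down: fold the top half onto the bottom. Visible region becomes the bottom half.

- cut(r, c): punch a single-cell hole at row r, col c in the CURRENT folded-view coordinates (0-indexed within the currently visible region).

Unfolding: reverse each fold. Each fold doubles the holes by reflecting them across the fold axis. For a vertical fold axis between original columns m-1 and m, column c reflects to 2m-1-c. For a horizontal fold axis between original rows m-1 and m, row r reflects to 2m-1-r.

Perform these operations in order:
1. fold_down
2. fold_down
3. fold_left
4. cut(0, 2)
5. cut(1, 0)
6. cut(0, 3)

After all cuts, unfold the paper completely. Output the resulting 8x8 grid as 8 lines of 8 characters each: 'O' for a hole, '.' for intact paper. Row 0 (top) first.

Answer: O......O
..OOOO..
..OOOO..
O......O
O......O
..OOOO..
..OOOO..
O......O

Derivation:
Op 1 fold_down: fold axis h@4; visible region now rows[4,8) x cols[0,8) = 4x8
Op 2 fold_down: fold axis h@6; visible region now rows[6,8) x cols[0,8) = 2x8
Op 3 fold_left: fold axis v@4; visible region now rows[6,8) x cols[0,4) = 2x4
Op 4 cut(0, 2): punch at orig (6,2); cuts so far [(6, 2)]; region rows[6,8) x cols[0,4) = 2x4
Op 5 cut(1, 0): punch at orig (7,0); cuts so far [(6, 2), (7, 0)]; region rows[6,8) x cols[0,4) = 2x4
Op 6 cut(0, 3): punch at orig (6,3); cuts so far [(6, 2), (6, 3), (7, 0)]; region rows[6,8) x cols[0,4) = 2x4
Unfold 1 (reflect across v@4): 6 holes -> [(6, 2), (6, 3), (6, 4), (6, 5), (7, 0), (7, 7)]
Unfold 2 (reflect across h@6): 12 holes -> [(4, 0), (4, 7), (5, 2), (5, 3), (5, 4), (5, 5), (6, 2), (6, 3), (6, 4), (6, 5), (7, 0), (7, 7)]
Unfold 3 (reflect across h@4): 24 holes -> [(0, 0), (0, 7), (1, 2), (1, 3), (1, 4), (1, 5), (2, 2), (2, 3), (2, 4), (2, 5), (3, 0), (3, 7), (4, 0), (4, 7), (5, 2), (5, 3), (5, 4), (5, 5), (6, 2), (6, 3), (6, 4), (6, 5), (7, 0), (7, 7)]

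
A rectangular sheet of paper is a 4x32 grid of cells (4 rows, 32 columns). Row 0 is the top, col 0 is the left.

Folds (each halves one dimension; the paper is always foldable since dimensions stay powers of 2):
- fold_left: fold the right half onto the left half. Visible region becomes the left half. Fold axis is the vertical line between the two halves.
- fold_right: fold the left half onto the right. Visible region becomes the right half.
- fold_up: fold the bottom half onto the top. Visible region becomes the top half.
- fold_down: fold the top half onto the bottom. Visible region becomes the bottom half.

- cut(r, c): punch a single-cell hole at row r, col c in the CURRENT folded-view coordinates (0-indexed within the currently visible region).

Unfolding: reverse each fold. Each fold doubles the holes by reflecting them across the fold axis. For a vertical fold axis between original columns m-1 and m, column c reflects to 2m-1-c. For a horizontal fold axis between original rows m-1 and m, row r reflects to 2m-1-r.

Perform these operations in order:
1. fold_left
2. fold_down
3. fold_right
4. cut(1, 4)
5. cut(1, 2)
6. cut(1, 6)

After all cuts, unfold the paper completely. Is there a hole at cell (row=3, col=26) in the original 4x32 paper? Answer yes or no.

Answer: yes

Derivation:
Op 1 fold_left: fold axis v@16; visible region now rows[0,4) x cols[0,16) = 4x16
Op 2 fold_down: fold axis h@2; visible region now rows[2,4) x cols[0,16) = 2x16
Op 3 fold_right: fold axis v@8; visible region now rows[2,4) x cols[8,16) = 2x8
Op 4 cut(1, 4): punch at orig (3,12); cuts so far [(3, 12)]; region rows[2,4) x cols[8,16) = 2x8
Op 5 cut(1, 2): punch at orig (3,10); cuts so far [(3, 10), (3, 12)]; region rows[2,4) x cols[8,16) = 2x8
Op 6 cut(1, 6): punch at orig (3,14); cuts so far [(3, 10), (3, 12), (3, 14)]; region rows[2,4) x cols[8,16) = 2x8
Unfold 1 (reflect across v@8): 6 holes -> [(3, 1), (3, 3), (3, 5), (3, 10), (3, 12), (3, 14)]
Unfold 2 (reflect across h@2): 12 holes -> [(0, 1), (0, 3), (0, 5), (0, 10), (0, 12), (0, 14), (3, 1), (3, 3), (3, 5), (3, 10), (3, 12), (3, 14)]
Unfold 3 (reflect across v@16): 24 holes -> [(0, 1), (0, 3), (0, 5), (0, 10), (0, 12), (0, 14), (0, 17), (0, 19), (0, 21), (0, 26), (0, 28), (0, 30), (3, 1), (3, 3), (3, 5), (3, 10), (3, 12), (3, 14), (3, 17), (3, 19), (3, 21), (3, 26), (3, 28), (3, 30)]
Holes: [(0, 1), (0, 3), (0, 5), (0, 10), (0, 12), (0, 14), (0, 17), (0, 19), (0, 21), (0, 26), (0, 28), (0, 30), (3, 1), (3, 3), (3, 5), (3, 10), (3, 12), (3, 14), (3, 17), (3, 19), (3, 21), (3, 26), (3, 28), (3, 30)]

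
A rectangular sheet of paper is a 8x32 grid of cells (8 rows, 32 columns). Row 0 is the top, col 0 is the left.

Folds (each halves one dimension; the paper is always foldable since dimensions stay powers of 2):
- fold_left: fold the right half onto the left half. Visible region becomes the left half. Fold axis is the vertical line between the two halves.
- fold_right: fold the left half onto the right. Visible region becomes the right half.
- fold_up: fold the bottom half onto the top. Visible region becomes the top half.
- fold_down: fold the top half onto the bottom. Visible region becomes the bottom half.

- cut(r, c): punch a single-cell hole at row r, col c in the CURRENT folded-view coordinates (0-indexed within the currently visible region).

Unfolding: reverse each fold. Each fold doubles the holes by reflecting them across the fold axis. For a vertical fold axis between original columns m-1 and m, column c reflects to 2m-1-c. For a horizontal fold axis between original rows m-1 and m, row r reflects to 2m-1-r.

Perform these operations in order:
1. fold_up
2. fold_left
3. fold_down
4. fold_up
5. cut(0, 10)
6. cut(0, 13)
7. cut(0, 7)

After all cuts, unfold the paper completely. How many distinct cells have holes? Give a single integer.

Op 1 fold_up: fold axis h@4; visible region now rows[0,4) x cols[0,32) = 4x32
Op 2 fold_left: fold axis v@16; visible region now rows[0,4) x cols[0,16) = 4x16
Op 3 fold_down: fold axis h@2; visible region now rows[2,4) x cols[0,16) = 2x16
Op 4 fold_up: fold axis h@3; visible region now rows[2,3) x cols[0,16) = 1x16
Op 5 cut(0, 10): punch at orig (2,10); cuts so far [(2, 10)]; region rows[2,3) x cols[0,16) = 1x16
Op 6 cut(0, 13): punch at orig (2,13); cuts so far [(2, 10), (2, 13)]; region rows[2,3) x cols[0,16) = 1x16
Op 7 cut(0, 7): punch at orig (2,7); cuts so far [(2, 7), (2, 10), (2, 13)]; region rows[2,3) x cols[0,16) = 1x16
Unfold 1 (reflect across h@3): 6 holes -> [(2, 7), (2, 10), (2, 13), (3, 7), (3, 10), (3, 13)]
Unfold 2 (reflect across h@2): 12 holes -> [(0, 7), (0, 10), (0, 13), (1, 7), (1, 10), (1, 13), (2, 7), (2, 10), (2, 13), (3, 7), (3, 10), (3, 13)]
Unfold 3 (reflect across v@16): 24 holes -> [(0, 7), (0, 10), (0, 13), (0, 18), (0, 21), (0, 24), (1, 7), (1, 10), (1, 13), (1, 18), (1, 21), (1, 24), (2, 7), (2, 10), (2, 13), (2, 18), (2, 21), (2, 24), (3, 7), (3, 10), (3, 13), (3, 18), (3, 21), (3, 24)]
Unfold 4 (reflect across h@4): 48 holes -> [(0, 7), (0, 10), (0, 13), (0, 18), (0, 21), (0, 24), (1, 7), (1, 10), (1, 13), (1, 18), (1, 21), (1, 24), (2, 7), (2, 10), (2, 13), (2, 18), (2, 21), (2, 24), (3, 7), (3, 10), (3, 13), (3, 18), (3, 21), (3, 24), (4, 7), (4, 10), (4, 13), (4, 18), (4, 21), (4, 24), (5, 7), (5, 10), (5, 13), (5, 18), (5, 21), (5, 24), (6, 7), (6, 10), (6, 13), (6, 18), (6, 21), (6, 24), (7, 7), (7, 10), (7, 13), (7, 18), (7, 21), (7, 24)]

Answer: 48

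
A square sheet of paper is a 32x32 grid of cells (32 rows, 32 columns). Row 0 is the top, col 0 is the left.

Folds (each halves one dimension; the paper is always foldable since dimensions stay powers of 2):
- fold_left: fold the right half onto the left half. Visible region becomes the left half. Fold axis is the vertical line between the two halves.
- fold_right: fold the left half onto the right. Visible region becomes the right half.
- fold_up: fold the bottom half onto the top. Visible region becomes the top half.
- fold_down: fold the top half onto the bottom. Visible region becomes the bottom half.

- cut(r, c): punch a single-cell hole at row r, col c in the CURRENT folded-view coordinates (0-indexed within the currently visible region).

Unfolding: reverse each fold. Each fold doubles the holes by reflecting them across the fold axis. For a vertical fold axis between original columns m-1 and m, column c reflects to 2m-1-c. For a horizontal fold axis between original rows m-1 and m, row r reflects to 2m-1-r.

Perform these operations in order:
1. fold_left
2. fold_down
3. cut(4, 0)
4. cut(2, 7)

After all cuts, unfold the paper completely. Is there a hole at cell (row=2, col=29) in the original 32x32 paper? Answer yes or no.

Answer: no

Derivation:
Op 1 fold_left: fold axis v@16; visible region now rows[0,32) x cols[0,16) = 32x16
Op 2 fold_down: fold axis h@16; visible region now rows[16,32) x cols[0,16) = 16x16
Op 3 cut(4, 0): punch at orig (20,0); cuts so far [(20, 0)]; region rows[16,32) x cols[0,16) = 16x16
Op 4 cut(2, 7): punch at orig (18,7); cuts so far [(18, 7), (20, 0)]; region rows[16,32) x cols[0,16) = 16x16
Unfold 1 (reflect across h@16): 4 holes -> [(11, 0), (13, 7), (18, 7), (20, 0)]
Unfold 2 (reflect across v@16): 8 holes -> [(11, 0), (11, 31), (13, 7), (13, 24), (18, 7), (18, 24), (20, 0), (20, 31)]
Holes: [(11, 0), (11, 31), (13, 7), (13, 24), (18, 7), (18, 24), (20, 0), (20, 31)]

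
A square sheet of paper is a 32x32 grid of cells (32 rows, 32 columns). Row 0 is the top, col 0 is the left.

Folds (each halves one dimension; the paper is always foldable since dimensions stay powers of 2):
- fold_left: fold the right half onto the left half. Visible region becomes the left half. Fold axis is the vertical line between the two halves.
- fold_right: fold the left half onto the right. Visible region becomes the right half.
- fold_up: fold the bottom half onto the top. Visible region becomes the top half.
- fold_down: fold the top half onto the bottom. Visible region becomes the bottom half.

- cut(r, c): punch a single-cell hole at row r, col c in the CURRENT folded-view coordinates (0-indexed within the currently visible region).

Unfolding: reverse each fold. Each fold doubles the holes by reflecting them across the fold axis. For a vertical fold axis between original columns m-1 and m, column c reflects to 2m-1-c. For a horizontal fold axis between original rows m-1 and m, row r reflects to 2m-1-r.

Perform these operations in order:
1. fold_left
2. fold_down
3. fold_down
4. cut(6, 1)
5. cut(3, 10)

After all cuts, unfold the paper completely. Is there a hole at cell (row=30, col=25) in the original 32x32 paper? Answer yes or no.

Answer: no

Derivation:
Op 1 fold_left: fold axis v@16; visible region now rows[0,32) x cols[0,16) = 32x16
Op 2 fold_down: fold axis h@16; visible region now rows[16,32) x cols[0,16) = 16x16
Op 3 fold_down: fold axis h@24; visible region now rows[24,32) x cols[0,16) = 8x16
Op 4 cut(6, 1): punch at orig (30,1); cuts so far [(30, 1)]; region rows[24,32) x cols[0,16) = 8x16
Op 5 cut(3, 10): punch at orig (27,10); cuts so far [(27, 10), (30, 1)]; region rows[24,32) x cols[0,16) = 8x16
Unfold 1 (reflect across h@24): 4 holes -> [(17, 1), (20, 10), (27, 10), (30, 1)]
Unfold 2 (reflect across h@16): 8 holes -> [(1, 1), (4, 10), (11, 10), (14, 1), (17, 1), (20, 10), (27, 10), (30, 1)]
Unfold 3 (reflect across v@16): 16 holes -> [(1, 1), (1, 30), (4, 10), (4, 21), (11, 10), (11, 21), (14, 1), (14, 30), (17, 1), (17, 30), (20, 10), (20, 21), (27, 10), (27, 21), (30, 1), (30, 30)]
Holes: [(1, 1), (1, 30), (4, 10), (4, 21), (11, 10), (11, 21), (14, 1), (14, 30), (17, 1), (17, 30), (20, 10), (20, 21), (27, 10), (27, 21), (30, 1), (30, 30)]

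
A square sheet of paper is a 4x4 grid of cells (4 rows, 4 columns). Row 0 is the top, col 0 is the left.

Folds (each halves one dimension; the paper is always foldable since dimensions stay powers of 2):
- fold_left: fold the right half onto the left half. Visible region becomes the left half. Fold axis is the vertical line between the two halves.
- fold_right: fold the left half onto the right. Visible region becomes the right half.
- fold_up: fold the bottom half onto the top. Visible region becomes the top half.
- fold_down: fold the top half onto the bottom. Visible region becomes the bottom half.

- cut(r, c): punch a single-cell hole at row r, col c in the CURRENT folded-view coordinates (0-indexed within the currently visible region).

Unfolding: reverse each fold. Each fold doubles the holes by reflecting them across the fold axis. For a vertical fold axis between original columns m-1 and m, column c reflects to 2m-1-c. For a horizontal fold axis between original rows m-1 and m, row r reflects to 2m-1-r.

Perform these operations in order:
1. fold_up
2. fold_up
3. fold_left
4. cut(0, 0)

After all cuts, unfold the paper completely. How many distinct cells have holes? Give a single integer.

Op 1 fold_up: fold axis h@2; visible region now rows[0,2) x cols[0,4) = 2x4
Op 2 fold_up: fold axis h@1; visible region now rows[0,1) x cols[0,4) = 1x4
Op 3 fold_left: fold axis v@2; visible region now rows[0,1) x cols[0,2) = 1x2
Op 4 cut(0, 0): punch at orig (0,0); cuts so far [(0, 0)]; region rows[0,1) x cols[0,2) = 1x2
Unfold 1 (reflect across v@2): 2 holes -> [(0, 0), (0, 3)]
Unfold 2 (reflect across h@1): 4 holes -> [(0, 0), (0, 3), (1, 0), (1, 3)]
Unfold 3 (reflect across h@2): 8 holes -> [(0, 0), (0, 3), (1, 0), (1, 3), (2, 0), (2, 3), (3, 0), (3, 3)]

Answer: 8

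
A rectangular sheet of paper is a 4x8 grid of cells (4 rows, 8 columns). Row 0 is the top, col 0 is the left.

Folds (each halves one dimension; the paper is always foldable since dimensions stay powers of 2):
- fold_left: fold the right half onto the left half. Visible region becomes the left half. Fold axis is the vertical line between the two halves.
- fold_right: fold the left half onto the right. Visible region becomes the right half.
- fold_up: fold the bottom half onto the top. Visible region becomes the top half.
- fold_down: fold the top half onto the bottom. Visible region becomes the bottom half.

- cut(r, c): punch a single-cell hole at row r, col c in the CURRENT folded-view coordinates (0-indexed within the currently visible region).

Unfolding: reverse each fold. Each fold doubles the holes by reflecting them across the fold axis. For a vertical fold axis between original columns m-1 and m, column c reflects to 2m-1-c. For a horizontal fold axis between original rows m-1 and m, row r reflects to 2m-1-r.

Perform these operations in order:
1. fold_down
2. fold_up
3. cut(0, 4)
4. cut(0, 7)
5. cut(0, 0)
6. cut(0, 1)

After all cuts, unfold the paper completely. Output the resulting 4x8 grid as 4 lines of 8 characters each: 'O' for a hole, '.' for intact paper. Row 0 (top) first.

Answer: OO..O..O
OO..O..O
OO..O..O
OO..O..O

Derivation:
Op 1 fold_down: fold axis h@2; visible region now rows[2,4) x cols[0,8) = 2x8
Op 2 fold_up: fold axis h@3; visible region now rows[2,3) x cols[0,8) = 1x8
Op 3 cut(0, 4): punch at orig (2,4); cuts so far [(2, 4)]; region rows[2,3) x cols[0,8) = 1x8
Op 4 cut(0, 7): punch at orig (2,7); cuts so far [(2, 4), (2, 7)]; region rows[2,3) x cols[0,8) = 1x8
Op 5 cut(0, 0): punch at orig (2,0); cuts so far [(2, 0), (2, 4), (2, 7)]; region rows[2,3) x cols[0,8) = 1x8
Op 6 cut(0, 1): punch at orig (2,1); cuts so far [(2, 0), (2, 1), (2, 4), (2, 7)]; region rows[2,3) x cols[0,8) = 1x8
Unfold 1 (reflect across h@3): 8 holes -> [(2, 0), (2, 1), (2, 4), (2, 7), (3, 0), (3, 1), (3, 4), (3, 7)]
Unfold 2 (reflect across h@2): 16 holes -> [(0, 0), (0, 1), (0, 4), (0, 7), (1, 0), (1, 1), (1, 4), (1, 7), (2, 0), (2, 1), (2, 4), (2, 7), (3, 0), (3, 1), (3, 4), (3, 7)]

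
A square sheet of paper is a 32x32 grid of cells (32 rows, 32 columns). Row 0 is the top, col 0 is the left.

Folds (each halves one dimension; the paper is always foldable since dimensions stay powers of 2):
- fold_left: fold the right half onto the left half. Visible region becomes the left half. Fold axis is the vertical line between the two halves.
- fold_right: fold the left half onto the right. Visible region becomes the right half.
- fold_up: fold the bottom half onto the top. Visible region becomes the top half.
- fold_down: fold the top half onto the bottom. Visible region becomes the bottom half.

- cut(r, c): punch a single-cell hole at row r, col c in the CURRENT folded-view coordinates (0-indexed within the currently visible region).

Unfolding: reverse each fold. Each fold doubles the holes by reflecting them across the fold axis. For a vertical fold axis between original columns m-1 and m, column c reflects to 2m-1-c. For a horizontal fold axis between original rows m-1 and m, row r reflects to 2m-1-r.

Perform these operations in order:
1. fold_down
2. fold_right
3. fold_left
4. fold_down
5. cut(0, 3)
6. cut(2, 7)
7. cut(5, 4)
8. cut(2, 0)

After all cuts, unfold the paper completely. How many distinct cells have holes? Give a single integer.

Answer: 64

Derivation:
Op 1 fold_down: fold axis h@16; visible region now rows[16,32) x cols[0,32) = 16x32
Op 2 fold_right: fold axis v@16; visible region now rows[16,32) x cols[16,32) = 16x16
Op 3 fold_left: fold axis v@24; visible region now rows[16,32) x cols[16,24) = 16x8
Op 4 fold_down: fold axis h@24; visible region now rows[24,32) x cols[16,24) = 8x8
Op 5 cut(0, 3): punch at orig (24,19); cuts so far [(24, 19)]; region rows[24,32) x cols[16,24) = 8x8
Op 6 cut(2, 7): punch at orig (26,23); cuts so far [(24, 19), (26, 23)]; region rows[24,32) x cols[16,24) = 8x8
Op 7 cut(5, 4): punch at orig (29,20); cuts so far [(24, 19), (26, 23), (29, 20)]; region rows[24,32) x cols[16,24) = 8x8
Op 8 cut(2, 0): punch at orig (26,16); cuts so far [(24, 19), (26, 16), (26, 23), (29, 20)]; region rows[24,32) x cols[16,24) = 8x8
Unfold 1 (reflect across h@24): 8 holes -> [(18, 20), (21, 16), (21, 23), (23, 19), (24, 19), (26, 16), (26, 23), (29, 20)]
Unfold 2 (reflect across v@24): 16 holes -> [(18, 20), (18, 27), (21, 16), (21, 23), (21, 24), (21, 31), (23, 19), (23, 28), (24, 19), (24, 28), (26, 16), (26, 23), (26, 24), (26, 31), (29, 20), (29, 27)]
Unfold 3 (reflect across v@16): 32 holes -> [(18, 4), (18, 11), (18, 20), (18, 27), (21, 0), (21, 7), (21, 8), (21, 15), (21, 16), (21, 23), (21, 24), (21, 31), (23, 3), (23, 12), (23, 19), (23, 28), (24, 3), (24, 12), (24, 19), (24, 28), (26, 0), (26, 7), (26, 8), (26, 15), (26, 16), (26, 23), (26, 24), (26, 31), (29, 4), (29, 11), (29, 20), (29, 27)]
Unfold 4 (reflect across h@16): 64 holes -> [(2, 4), (2, 11), (2, 20), (2, 27), (5, 0), (5, 7), (5, 8), (5, 15), (5, 16), (5, 23), (5, 24), (5, 31), (7, 3), (7, 12), (7, 19), (7, 28), (8, 3), (8, 12), (8, 19), (8, 28), (10, 0), (10, 7), (10, 8), (10, 15), (10, 16), (10, 23), (10, 24), (10, 31), (13, 4), (13, 11), (13, 20), (13, 27), (18, 4), (18, 11), (18, 20), (18, 27), (21, 0), (21, 7), (21, 8), (21, 15), (21, 16), (21, 23), (21, 24), (21, 31), (23, 3), (23, 12), (23, 19), (23, 28), (24, 3), (24, 12), (24, 19), (24, 28), (26, 0), (26, 7), (26, 8), (26, 15), (26, 16), (26, 23), (26, 24), (26, 31), (29, 4), (29, 11), (29, 20), (29, 27)]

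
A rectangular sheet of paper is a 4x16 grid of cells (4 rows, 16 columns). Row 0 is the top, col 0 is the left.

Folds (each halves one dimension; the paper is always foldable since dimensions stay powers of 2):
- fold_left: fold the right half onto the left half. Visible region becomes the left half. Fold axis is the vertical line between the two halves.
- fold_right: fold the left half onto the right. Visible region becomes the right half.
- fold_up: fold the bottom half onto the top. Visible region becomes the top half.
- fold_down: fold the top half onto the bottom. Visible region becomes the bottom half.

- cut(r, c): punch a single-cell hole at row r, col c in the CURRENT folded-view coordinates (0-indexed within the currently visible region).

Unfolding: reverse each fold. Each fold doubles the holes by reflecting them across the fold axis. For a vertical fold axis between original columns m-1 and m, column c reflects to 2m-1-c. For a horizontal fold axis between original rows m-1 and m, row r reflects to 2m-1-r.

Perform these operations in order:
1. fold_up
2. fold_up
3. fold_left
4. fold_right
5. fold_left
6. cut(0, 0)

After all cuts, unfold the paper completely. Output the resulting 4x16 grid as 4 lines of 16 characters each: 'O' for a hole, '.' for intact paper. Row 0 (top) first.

Op 1 fold_up: fold axis h@2; visible region now rows[0,2) x cols[0,16) = 2x16
Op 2 fold_up: fold axis h@1; visible region now rows[0,1) x cols[0,16) = 1x16
Op 3 fold_left: fold axis v@8; visible region now rows[0,1) x cols[0,8) = 1x8
Op 4 fold_right: fold axis v@4; visible region now rows[0,1) x cols[4,8) = 1x4
Op 5 fold_left: fold axis v@6; visible region now rows[0,1) x cols[4,6) = 1x2
Op 6 cut(0, 0): punch at orig (0,4); cuts so far [(0, 4)]; region rows[0,1) x cols[4,6) = 1x2
Unfold 1 (reflect across v@6): 2 holes -> [(0, 4), (0, 7)]
Unfold 2 (reflect across v@4): 4 holes -> [(0, 0), (0, 3), (0, 4), (0, 7)]
Unfold 3 (reflect across v@8): 8 holes -> [(0, 0), (0, 3), (0, 4), (0, 7), (0, 8), (0, 11), (0, 12), (0, 15)]
Unfold 4 (reflect across h@1): 16 holes -> [(0, 0), (0, 3), (0, 4), (0, 7), (0, 8), (0, 11), (0, 12), (0, 15), (1, 0), (1, 3), (1, 4), (1, 7), (1, 8), (1, 11), (1, 12), (1, 15)]
Unfold 5 (reflect across h@2): 32 holes -> [(0, 0), (0, 3), (0, 4), (0, 7), (0, 8), (0, 11), (0, 12), (0, 15), (1, 0), (1, 3), (1, 4), (1, 7), (1, 8), (1, 11), (1, 12), (1, 15), (2, 0), (2, 3), (2, 4), (2, 7), (2, 8), (2, 11), (2, 12), (2, 15), (3, 0), (3, 3), (3, 4), (3, 7), (3, 8), (3, 11), (3, 12), (3, 15)]

Answer: O..OO..OO..OO..O
O..OO..OO..OO..O
O..OO..OO..OO..O
O..OO..OO..OO..O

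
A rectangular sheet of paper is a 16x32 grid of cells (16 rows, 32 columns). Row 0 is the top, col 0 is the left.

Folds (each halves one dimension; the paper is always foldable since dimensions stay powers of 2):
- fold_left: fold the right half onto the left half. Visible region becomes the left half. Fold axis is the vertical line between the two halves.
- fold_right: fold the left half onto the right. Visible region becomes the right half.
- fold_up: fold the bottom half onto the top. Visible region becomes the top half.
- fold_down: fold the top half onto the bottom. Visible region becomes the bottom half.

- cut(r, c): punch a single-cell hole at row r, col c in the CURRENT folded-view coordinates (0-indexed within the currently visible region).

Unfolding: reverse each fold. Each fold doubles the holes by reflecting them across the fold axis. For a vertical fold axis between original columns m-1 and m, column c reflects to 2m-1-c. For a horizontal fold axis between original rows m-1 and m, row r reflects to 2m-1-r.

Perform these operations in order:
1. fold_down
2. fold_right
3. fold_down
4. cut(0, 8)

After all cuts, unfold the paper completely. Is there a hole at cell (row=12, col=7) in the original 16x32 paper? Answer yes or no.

Answer: yes

Derivation:
Op 1 fold_down: fold axis h@8; visible region now rows[8,16) x cols[0,32) = 8x32
Op 2 fold_right: fold axis v@16; visible region now rows[8,16) x cols[16,32) = 8x16
Op 3 fold_down: fold axis h@12; visible region now rows[12,16) x cols[16,32) = 4x16
Op 4 cut(0, 8): punch at orig (12,24); cuts so far [(12, 24)]; region rows[12,16) x cols[16,32) = 4x16
Unfold 1 (reflect across h@12): 2 holes -> [(11, 24), (12, 24)]
Unfold 2 (reflect across v@16): 4 holes -> [(11, 7), (11, 24), (12, 7), (12, 24)]
Unfold 3 (reflect across h@8): 8 holes -> [(3, 7), (3, 24), (4, 7), (4, 24), (11, 7), (11, 24), (12, 7), (12, 24)]
Holes: [(3, 7), (3, 24), (4, 7), (4, 24), (11, 7), (11, 24), (12, 7), (12, 24)]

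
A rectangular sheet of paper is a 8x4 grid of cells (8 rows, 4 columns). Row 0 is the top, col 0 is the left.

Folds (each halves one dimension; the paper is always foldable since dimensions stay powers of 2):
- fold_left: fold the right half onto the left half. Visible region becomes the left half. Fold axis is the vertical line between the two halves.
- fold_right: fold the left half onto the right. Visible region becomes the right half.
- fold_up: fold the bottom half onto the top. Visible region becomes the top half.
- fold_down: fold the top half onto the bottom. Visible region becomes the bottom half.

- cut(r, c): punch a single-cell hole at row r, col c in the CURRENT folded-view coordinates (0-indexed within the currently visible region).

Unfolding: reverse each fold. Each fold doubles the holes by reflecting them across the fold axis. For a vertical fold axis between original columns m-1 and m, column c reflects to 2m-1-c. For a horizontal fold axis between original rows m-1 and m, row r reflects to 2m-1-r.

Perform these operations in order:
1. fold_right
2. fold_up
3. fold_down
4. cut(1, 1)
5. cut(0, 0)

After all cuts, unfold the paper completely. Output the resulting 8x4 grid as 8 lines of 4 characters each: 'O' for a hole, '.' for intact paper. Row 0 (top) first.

Op 1 fold_right: fold axis v@2; visible region now rows[0,8) x cols[2,4) = 8x2
Op 2 fold_up: fold axis h@4; visible region now rows[0,4) x cols[2,4) = 4x2
Op 3 fold_down: fold axis h@2; visible region now rows[2,4) x cols[2,4) = 2x2
Op 4 cut(1, 1): punch at orig (3,3); cuts so far [(3, 3)]; region rows[2,4) x cols[2,4) = 2x2
Op 5 cut(0, 0): punch at orig (2,2); cuts so far [(2, 2), (3, 3)]; region rows[2,4) x cols[2,4) = 2x2
Unfold 1 (reflect across h@2): 4 holes -> [(0, 3), (1, 2), (2, 2), (3, 3)]
Unfold 2 (reflect across h@4): 8 holes -> [(0, 3), (1, 2), (2, 2), (3, 3), (4, 3), (5, 2), (6, 2), (7, 3)]
Unfold 3 (reflect across v@2): 16 holes -> [(0, 0), (0, 3), (1, 1), (1, 2), (2, 1), (2, 2), (3, 0), (3, 3), (4, 0), (4, 3), (5, 1), (5, 2), (6, 1), (6, 2), (7, 0), (7, 3)]

Answer: O..O
.OO.
.OO.
O..O
O..O
.OO.
.OO.
O..O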